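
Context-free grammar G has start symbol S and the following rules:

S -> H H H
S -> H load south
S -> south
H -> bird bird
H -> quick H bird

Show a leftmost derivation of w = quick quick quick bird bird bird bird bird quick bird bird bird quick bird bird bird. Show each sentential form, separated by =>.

S => H H H   [S -> H H H]
H H H => quick H bird H H   [H -> quick H bird]
quick H bird H H => quick quick H bird bird H H   [H -> quick H bird]
quick quick H bird bird H H => quick quick quick H bird bird bird H H   [H -> quick H bird]
quick quick quick H bird bird bird H H => quick quick quick bird bird bird bird bird H H   [H -> bird bird]
quick quick quick bird bird bird bird bird H H => quick quick quick bird bird bird bird bird quick H bird H   [H -> quick H bird]
quick quick quick bird bird bird bird bird quick H bird H => quick quick quick bird bird bird bird bird quick bird bird bird H   [H -> bird bird]
quick quick quick bird bird bird bird bird quick bird bird bird H => quick quick quick bird bird bird bird bird quick bird bird bird quick H bird   [H -> quick H bird]
quick quick quick bird bird bird bird bird quick bird bird bird quick H bird => quick quick quick bird bird bird bird bird quick bird bird bird quick bird bird bird   [H -> bird bird]

S => H H H => quick H bird H H => quick quick H bird bird H H => quick quick quick H bird bird bird H H => quick quick quick bird bird bird bird bird H H => quick quick quick bird bird bird bird bird quick H bird H => quick quick quick bird bird bird bird bird quick bird bird bird H => quick quick quick bird bird bird bird bird quick bird bird bird quick H bird => quick quick quick bird bird bird bird bird quick bird bird bird quick bird bird bird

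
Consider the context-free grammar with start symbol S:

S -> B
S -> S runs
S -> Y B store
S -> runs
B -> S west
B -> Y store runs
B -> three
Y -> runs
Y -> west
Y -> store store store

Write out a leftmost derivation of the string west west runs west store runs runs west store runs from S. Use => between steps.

S => S runs   [S -> S runs]
S runs => Y B store runs   [S -> Y B store]
Y B store runs => west B store runs   [Y -> west]
west B store runs => west S west store runs   [B -> S west]
west S west store runs => west S runs west store runs   [S -> S runs]
west S runs west store runs => west S runs runs west store runs   [S -> S runs]
west S runs runs west store runs => west Y B store runs runs west store runs   [S -> Y B store]
west Y B store runs runs west store runs => west west B store runs runs west store runs   [Y -> west]
west west B store runs runs west store runs => west west S west store runs runs west store runs   [B -> S west]
west west S west store runs runs west store runs => west west runs west store runs runs west store runs   [S -> runs]

S => S runs => Y B store runs => west B store runs => west S west store runs => west S runs west store runs => west S runs runs west store runs => west Y B store runs runs west store runs => west west B store runs runs west store runs => west west S west store runs runs west store runs => west west runs west store runs runs west store runs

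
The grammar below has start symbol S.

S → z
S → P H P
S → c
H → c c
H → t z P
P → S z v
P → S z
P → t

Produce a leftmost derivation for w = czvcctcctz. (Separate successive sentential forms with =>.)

S => PHP => SzvHP => czvHP => czvccP => czvccSz => czvccPHPz => czvcctHPz => czvcctccPz => czvcctcctz

S => PHP   [S → P H P]
PHP => SzvHP   [P → S z v]
SzvHP => czvHP   [S → c]
czvHP => czvccP   [H → c c]
czvccP => czvccSz   [P → S z]
czvccSz => czvccPHPz   [S → P H P]
czvccPHPz => czvcctHPz   [P → t]
czvcctHPz => czvcctccPz   [H → c c]
czvcctccPz => czvcctcctz   [P → t]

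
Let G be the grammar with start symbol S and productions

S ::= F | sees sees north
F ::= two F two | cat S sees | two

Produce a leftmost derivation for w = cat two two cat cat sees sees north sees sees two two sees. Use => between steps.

S => F   [S ::= F]
F => cat S sees   [F ::= cat S sees]
cat S sees => cat F sees   [S ::= F]
cat F sees => cat two F two sees   [F ::= two F two]
cat two F two sees => cat two two F two two sees   [F ::= two F two]
cat two two F two two sees => cat two two cat S sees two two sees   [F ::= cat S sees]
cat two two cat S sees two two sees => cat two two cat F sees two two sees   [S ::= F]
cat two two cat F sees two two sees => cat two two cat cat S sees sees two two sees   [F ::= cat S sees]
cat two two cat cat S sees sees two two sees => cat two two cat cat sees sees north sees sees two two sees   [S ::= sees sees north]

S => F => cat S sees => cat F sees => cat two F two sees => cat two two F two two sees => cat two two cat S sees two two sees => cat two two cat F sees two two sees => cat two two cat cat S sees sees two two sees => cat two two cat cat sees sees north sees sees two two sees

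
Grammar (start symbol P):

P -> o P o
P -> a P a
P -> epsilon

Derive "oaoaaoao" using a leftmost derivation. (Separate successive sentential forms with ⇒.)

P ⇒ oPo ⇒ oaPao ⇒ oaoPoao ⇒ oaoaPaoao ⇒ oaoaaoao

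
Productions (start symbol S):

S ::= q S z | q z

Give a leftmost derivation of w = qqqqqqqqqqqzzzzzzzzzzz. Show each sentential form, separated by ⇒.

S ⇒ qSz ⇒ qqSzz ⇒ qqqSzzz ⇒ qqqqSzzzz ⇒ qqqqqSzzzzz ⇒ qqqqqqSzzzzzz ⇒ qqqqqqqSzzzzzzz ⇒ qqqqqqqqSzzzzzzzz ⇒ qqqqqqqqqSzzzzzzzzz ⇒ qqqqqqqqqqSzzzzzzzzzz ⇒ qqqqqqqqqqqzzzzzzzzzzz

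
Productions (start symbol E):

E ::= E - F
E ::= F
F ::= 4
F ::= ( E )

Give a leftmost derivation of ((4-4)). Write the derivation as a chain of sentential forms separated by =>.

E => F => (E) => (F) => ((E)) => ((E-F)) => ((F-F)) => ((4-F)) => ((4-4))

E => F   [E ::= F]
F => (E)   [F ::= ( E )]
(E) => (F)   [E ::= F]
(F) => ((E))   [F ::= ( E )]
((E)) => ((E-F))   [E ::= E - F]
((E-F)) => ((F-F))   [E ::= F]
((F-F)) => ((4-F))   [F ::= 4]
((4-F)) => ((4-4))   [F ::= 4]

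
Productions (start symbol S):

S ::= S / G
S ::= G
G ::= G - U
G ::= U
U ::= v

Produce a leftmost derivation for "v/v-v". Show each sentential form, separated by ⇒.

S ⇒ S/G   [S ::= S / G]
S/G ⇒ G/G   [S ::= G]
G/G ⇒ U/G   [G ::= U]
U/G ⇒ v/G   [U ::= v]
v/G ⇒ v/G-U   [G ::= G - U]
v/G-U ⇒ v/U-U   [G ::= U]
v/U-U ⇒ v/v-U   [U ::= v]
v/v-U ⇒ v/v-v   [U ::= v]

S ⇒ S/G ⇒ G/G ⇒ U/G ⇒ v/G ⇒ v/G-U ⇒ v/U-U ⇒ v/v-U ⇒ v/v-v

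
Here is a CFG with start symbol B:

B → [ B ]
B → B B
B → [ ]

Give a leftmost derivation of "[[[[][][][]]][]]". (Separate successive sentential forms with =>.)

B=>[B]=>[BB]=>[[B]B]=>[[[B]]B]=>[[[BB]]B]=>[[[[]B]]B]=>[[[[]BB]]B]=>[[[[]BBB]]B]=>[[[[][]BB]]B]=>[[[[][][]B]]B]=>[[[[][][][]]]B]=>[[[[][][][]]][]]

B => [B]   [B → [ B ]]
[B] => [BB]   [B → B B]
[BB] => [[B]B]   [B → [ B ]]
[[B]B] => [[[B]]B]   [B → [ B ]]
[[[B]]B] => [[[BB]]B]   [B → B B]
[[[BB]]B] => [[[[]B]]B]   [B → [ ]]
[[[[]B]]B] => [[[[]BB]]B]   [B → B B]
[[[[]BB]]B] => [[[[]BBB]]B]   [B → B B]
[[[[]BBB]]B] => [[[[][]BB]]B]   [B → [ ]]
[[[[][]BB]]B] => [[[[][][]B]]B]   [B → [ ]]
[[[[][][]B]]B] => [[[[][][][]]]B]   [B → [ ]]
[[[[][][][]]]B] => [[[[][][][]]][]]   [B → [ ]]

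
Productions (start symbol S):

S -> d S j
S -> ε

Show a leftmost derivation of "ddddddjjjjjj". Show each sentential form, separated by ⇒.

S⇒dSj⇒ddSjj⇒dddSjjj⇒ddddSjjjj⇒dddddSjjjjj⇒ddddddSjjjjjj⇒ddddddjjjjjj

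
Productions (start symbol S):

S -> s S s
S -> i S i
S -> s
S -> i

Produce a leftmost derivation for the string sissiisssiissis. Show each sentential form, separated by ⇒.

S ⇒ sSs ⇒ siSis ⇒ sisSsis ⇒ sissSssis ⇒ sissiSissis ⇒ sissiiSiissis ⇒ sissiisSsiissis ⇒ sissiisssiissis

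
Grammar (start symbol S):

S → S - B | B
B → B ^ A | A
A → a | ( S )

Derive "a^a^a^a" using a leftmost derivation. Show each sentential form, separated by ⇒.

S ⇒ B   [S → B]
B ⇒ B^A   [B → B ^ A]
B^A ⇒ B^A^A   [B → B ^ A]
B^A^A ⇒ B^A^A^A   [B → B ^ A]
B^A^A^A ⇒ A^A^A^A   [B → A]
A^A^A^A ⇒ a^A^A^A   [A → a]
a^A^A^A ⇒ a^a^A^A   [A → a]
a^a^A^A ⇒ a^a^a^A   [A → a]
a^a^a^A ⇒ a^a^a^a   [A → a]

S⇒B⇒B^A⇒B^A^A⇒B^A^A^A⇒A^A^A^A⇒a^A^A^A⇒a^a^A^A⇒a^a^a^A⇒a^a^a^a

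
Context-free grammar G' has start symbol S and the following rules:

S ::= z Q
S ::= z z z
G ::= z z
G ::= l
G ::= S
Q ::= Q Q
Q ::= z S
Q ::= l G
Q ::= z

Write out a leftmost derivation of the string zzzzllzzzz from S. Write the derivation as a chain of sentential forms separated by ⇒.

S ⇒ zQ ⇒ zQQ ⇒ zzQ ⇒ zzQQ ⇒ zzzSQ ⇒ zzzzQQ ⇒ zzzzlGQ ⇒ zzzzllQ ⇒ zzzzllzS ⇒ zzzzllzzzz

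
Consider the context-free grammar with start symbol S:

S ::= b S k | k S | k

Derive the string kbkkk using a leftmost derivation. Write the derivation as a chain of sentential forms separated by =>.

S => kS   [S ::= k S]
kS => kbSk   [S ::= b S k]
kbSk => kbkSk   [S ::= k S]
kbkSk => kbkkk   [S ::= k]

S=>kS=>kbSk=>kbkSk=>kbkkk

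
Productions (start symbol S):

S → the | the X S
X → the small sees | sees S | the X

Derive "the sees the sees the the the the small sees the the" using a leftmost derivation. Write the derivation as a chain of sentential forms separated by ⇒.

S ⇒ the X S ⇒ the sees S S ⇒ the sees the X S S ⇒ the sees the sees S S S ⇒ the sees the sees the S S ⇒ the sees the sees the the X S S ⇒ the sees the sees the the the X S S ⇒ the sees the sees the the the the small sees S S ⇒ the sees the sees the the the the small sees the S ⇒ the sees the sees the the the the small sees the the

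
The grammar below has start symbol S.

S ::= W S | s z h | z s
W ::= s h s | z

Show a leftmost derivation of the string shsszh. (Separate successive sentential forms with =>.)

S=>WS=>shsS=>shsszh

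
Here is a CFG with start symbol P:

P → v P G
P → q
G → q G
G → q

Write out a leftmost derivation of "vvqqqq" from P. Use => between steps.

P => vPG   [P → v P G]
vPG => vvPGG   [P → v P G]
vvPGG => vvqGG   [P → q]
vvqGG => vvqqG   [G → q]
vvqqG => vvqqqG   [G → q G]
vvqqqG => vvqqqq   [G → q]

P => vPG => vvPGG => vvqGG => vvqqG => vvqqqG => vvqqqq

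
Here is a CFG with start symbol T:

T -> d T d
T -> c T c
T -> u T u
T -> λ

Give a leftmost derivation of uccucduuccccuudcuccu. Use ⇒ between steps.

T ⇒ uTu ⇒ ucTcu ⇒ uccTccu ⇒ uccuTuccu ⇒ uccucTcuccu ⇒ uccucdTdcuccu ⇒ uccucduTudcuccu ⇒ uccucduuTuudcuccu ⇒ uccucduucTcuudcuccu ⇒ uccucduuccTccuudcuccu ⇒ uccucduuccccuudcuccu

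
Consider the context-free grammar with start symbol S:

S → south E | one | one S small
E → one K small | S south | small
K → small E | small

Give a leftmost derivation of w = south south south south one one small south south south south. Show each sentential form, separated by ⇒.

S ⇒ south E ⇒ south S south ⇒ south south E south ⇒ south south S south south ⇒ south south south E south south ⇒ south south south S south south south ⇒ south south south south E south south south ⇒ south south south south S south south south south ⇒ south south south south one S small south south south south ⇒ south south south south one one small south south south south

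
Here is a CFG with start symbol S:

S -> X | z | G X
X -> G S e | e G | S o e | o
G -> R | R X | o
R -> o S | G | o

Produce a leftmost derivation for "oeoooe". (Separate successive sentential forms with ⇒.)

S ⇒ GX   [S -> G X]
GX ⇒ RXX   [G -> R X]
RXX ⇒ oXX   [R -> o]
oXX ⇒ oeGX   [X -> e G]
oeGX ⇒ oeoX   [G -> o]
oeoX ⇒ oeoSoe   [X -> S o e]
oeoSoe ⇒ oeoXoe   [S -> X]
oeoXoe ⇒ oeoooe   [X -> o]

S ⇒ GX ⇒ RXX ⇒ oXX ⇒ oeGX ⇒ oeoX ⇒ oeoSoe ⇒ oeoXoe ⇒ oeoooe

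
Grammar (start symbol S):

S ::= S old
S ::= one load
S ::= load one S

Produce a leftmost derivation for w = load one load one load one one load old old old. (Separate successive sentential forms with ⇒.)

S ⇒ S old   [S ::= S old]
S old ⇒ load one S old   [S ::= load one S]
load one S old ⇒ load one load one S old   [S ::= load one S]
load one load one S old ⇒ load one load one load one S old   [S ::= load one S]
load one load one load one S old ⇒ load one load one load one S old old   [S ::= S old]
load one load one load one S old old ⇒ load one load one load one S old old old   [S ::= S old]
load one load one load one S old old old ⇒ load one load one load one one load old old old   [S ::= one load]

S ⇒ S old ⇒ load one S old ⇒ load one load one S old ⇒ load one load one load one S old ⇒ load one load one load one S old old ⇒ load one load one load one S old old old ⇒ load one load one load one one load old old old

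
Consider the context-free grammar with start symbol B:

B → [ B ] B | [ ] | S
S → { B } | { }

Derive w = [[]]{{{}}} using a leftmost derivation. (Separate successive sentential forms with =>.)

B=>[B]B=>[[]]B=>[[]]S=>[[]]{B}=>[[]]{S}=>[[]]{{B}}=>[[]]{{S}}=>[[]]{{{}}}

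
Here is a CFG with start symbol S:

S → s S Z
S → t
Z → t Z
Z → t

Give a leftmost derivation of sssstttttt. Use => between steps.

S => sSZ   [S → s S Z]
sSZ => ssSZZ   [S → s S Z]
ssSZZ => sssSZZZ   [S → s S Z]
sssSZZZ => ssssSZZZZ   [S → s S Z]
ssssSZZZZ => sssstZZZZ   [S → t]
sssstZZZZ => ssssttZZZ   [Z → t]
ssssttZZZ => sssstttZZ   [Z → t]
sssstttZZ => ssssttttZZ   [Z → t Z]
ssssttttZZ => sssstttttZ   [Z → t]
sssstttttZ => sssstttttt   [Z → t]

S => sSZ => ssSZZ => sssSZZZ => ssssSZZZZ => sssstZZZZ => ssssttZZZ => sssstttZZ => ssssttttZZ => sssstttttZ => sssstttttt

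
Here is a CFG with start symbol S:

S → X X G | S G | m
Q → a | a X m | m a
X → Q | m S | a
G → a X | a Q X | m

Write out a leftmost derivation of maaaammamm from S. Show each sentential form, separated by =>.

S => XXG   [S → X X G]
XXG => QXG   [X → Q]
QXG => maXG   [Q → m a]
maXG => maQG   [X → Q]
maQG => maaXmG   [Q → a X m]
maaXmG => maaQmG   [X → Q]
maaQmG => maaaXmmG   [Q → a X m]
maaaXmmG => maaaQmmG   [X → Q]
maaaQmmG => maaaammG   [Q → a]
maaaammG => maaaammaX   [G → a X]
maaaammaX => maaaammamS   [X → m S]
maaaammamS => maaaammamm   [S → m]

S => XXG => QXG => maXG => maQG => maaXmG => maaQmG => maaaXmmG => maaaQmmG => maaaammG => maaaammaX => maaaammamS => maaaammamm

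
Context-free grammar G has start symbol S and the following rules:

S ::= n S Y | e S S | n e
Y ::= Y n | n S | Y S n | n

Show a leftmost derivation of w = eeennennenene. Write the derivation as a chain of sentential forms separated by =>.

S => eSS   [S ::= e S S]
eSS => eeSSS   [S ::= e S S]
eeSSS => eeeSSSS   [S ::= e S S]
eeeSSSS => eeenSYSSS   [S ::= n S Y]
eeenSYSSS => eeenneYSSS   [S ::= n e]
eeenneYSSS => eeennenSSS   [Y ::= n]
eeennenSSS => eeennenneSS   [S ::= n e]
eeennenneSS => eeennenneneS   [S ::= n e]
eeennenneneS => eeennennenene   [S ::= n e]

S=>eSS=>eeSSS=>eeeSSSS=>eeenSYSSS=>eeenneYSSS=>eeennenSSS=>eeennenneSS=>eeennenneneS=>eeennennenene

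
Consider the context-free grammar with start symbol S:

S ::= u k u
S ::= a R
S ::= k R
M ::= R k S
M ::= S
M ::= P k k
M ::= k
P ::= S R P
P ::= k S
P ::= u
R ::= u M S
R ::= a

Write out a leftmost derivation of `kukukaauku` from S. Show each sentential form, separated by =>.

S => kR => kuMS => kuSS => kukRS => kukuMSS => kukukSS => kukukaRS => kukukaaS => kukukaauku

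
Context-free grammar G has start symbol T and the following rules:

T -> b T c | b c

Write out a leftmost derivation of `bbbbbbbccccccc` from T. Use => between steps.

T => bTc   [T -> b T c]
bTc => bbTcc   [T -> b T c]
bbTcc => bbbTccc   [T -> b T c]
bbbTccc => bbbbTcccc   [T -> b T c]
bbbbTcccc => bbbbbTccccc   [T -> b T c]
bbbbbTccccc => bbbbbbTcccccc   [T -> b T c]
bbbbbbTcccccc => bbbbbbbccccccc   [T -> b c]

T => bTc => bbTcc => bbbTccc => bbbbTcccc => bbbbbTccccc => bbbbbbTcccccc => bbbbbbbccccccc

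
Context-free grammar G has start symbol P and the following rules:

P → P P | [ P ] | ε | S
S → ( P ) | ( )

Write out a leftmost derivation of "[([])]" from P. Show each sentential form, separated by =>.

P=>[P]=>[PP]=>[SP]=>[(P)P]=>[(PP)P]=>[([P]P)P]=>[([]P)P]=>[([])P]=>[([])]

P => [P]   [P → [ P ]]
[P] => [PP]   [P → P P]
[PP] => [SP]   [P → S]
[SP] => [(P)P]   [S → ( P )]
[(P)P] => [(PP)P]   [P → P P]
[(PP)P] => [([P]P)P]   [P → [ P ]]
[([P]P)P] => [([]P)P]   [P → ε]
[([]P)P] => [([])P]   [P → ε]
[([])P] => [([])]   [P → ε]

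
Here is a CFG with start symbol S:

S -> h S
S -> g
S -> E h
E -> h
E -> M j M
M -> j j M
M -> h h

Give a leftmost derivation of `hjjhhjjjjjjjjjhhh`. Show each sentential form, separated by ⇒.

S⇒hS⇒hEh⇒hMjMh⇒hjjMjMh⇒hjjhhjMh⇒hjjhhjjjMh⇒hjjhhjjjjjMh⇒hjjhhjjjjjjjMh⇒hjjhhjjjjjjjjjMh⇒hjjhhjjjjjjjjjhhh

S ⇒ hS   [S -> h S]
hS ⇒ hEh   [S -> E h]
hEh ⇒ hMjMh   [E -> M j M]
hMjMh ⇒ hjjMjMh   [M -> j j M]
hjjMjMh ⇒ hjjhhjMh   [M -> h h]
hjjhhjMh ⇒ hjjhhjjjMh   [M -> j j M]
hjjhhjjjMh ⇒ hjjhhjjjjjMh   [M -> j j M]
hjjhhjjjjjMh ⇒ hjjhhjjjjjjjMh   [M -> j j M]
hjjhhjjjjjjjMh ⇒ hjjhhjjjjjjjjjMh   [M -> j j M]
hjjhhjjjjjjjjjMh ⇒ hjjhhjjjjjjjjjhhh   [M -> h h]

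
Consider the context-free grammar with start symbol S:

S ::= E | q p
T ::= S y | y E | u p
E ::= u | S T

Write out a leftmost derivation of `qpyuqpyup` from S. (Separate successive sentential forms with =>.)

S => E   [S ::= E]
E => ST   [E ::= S T]
ST => ET   [S ::= E]
ET => STT   [E ::= S T]
STT => ETT   [S ::= E]
ETT => STTT   [E ::= S T]
STTT => qpTTT   [S ::= q p]
qpTTT => qpyETT   [T ::= y E]
qpyETT => qpyuTT   [E ::= u]
qpyuTT => qpyuSyT   [T ::= S y]
qpyuSyT => qpyuqpyT   [S ::= q p]
qpyuqpyT => qpyuqpyup   [T ::= u p]

S => E => ST => ET => STT => ETT => STTT => qpTTT => qpyETT => qpyuTT => qpyuSyT => qpyuqpyT => qpyuqpyup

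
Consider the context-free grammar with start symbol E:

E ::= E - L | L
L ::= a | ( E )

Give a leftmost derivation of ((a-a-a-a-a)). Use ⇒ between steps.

E ⇒ L   [E ::= L]
L ⇒ (E)   [L ::= ( E )]
(E) ⇒ (L)   [E ::= L]
(L) ⇒ ((E))   [L ::= ( E )]
((E)) ⇒ ((E-L))   [E ::= E - L]
((E-L)) ⇒ ((E-L-L))   [E ::= E - L]
((E-L-L)) ⇒ ((E-L-L-L))   [E ::= E - L]
((E-L-L-L)) ⇒ ((E-L-L-L-L))   [E ::= E - L]
((E-L-L-L-L)) ⇒ ((L-L-L-L-L))   [E ::= L]
((L-L-L-L-L)) ⇒ ((a-L-L-L-L))   [L ::= a]
((a-L-L-L-L)) ⇒ ((a-a-L-L-L))   [L ::= a]
((a-a-L-L-L)) ⇒ ((a-a-a-L-L))   [L ::= a]
((a-a-a-L-L)) ⇒ ((a-a-a-a-L))   [L ::= a]
((a-a-a-a-L)) ⇒ ((a-a-a-a-a))   [L ::= a]

E ⇒ L ⇒ (E) ⇒ (L) ⇒ ((E)) ⇒ ((E-L)) ⇒ ((E-L-L)) ⇒ ((E-L-L-L)) ⇒ ((E-L-L-L-L)) ⇒ ((L-L-L-L-L)) ⇒ ((a-L-L-L-L)) ⇒ ((a-a-L-L-L)) ⇒ ((a-a-a-L-L)) ⇒ ((a-a-a-a-L)) ⇒ ((a-a-a-a-a))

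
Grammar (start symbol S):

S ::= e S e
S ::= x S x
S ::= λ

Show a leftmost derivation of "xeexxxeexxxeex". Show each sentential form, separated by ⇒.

S ⇒ xSx   [S ::= x S x]
xSx ⇒ xeSex   [S ::= e S e]
xeSex ⇒ xeeSeex   [S ::= e S e]
xeeSeex ⇒ xeexSxeex   [S ::= x S x]
xeexSxeex ⇒ xeexxSxxeex   [S ::= x S x]
xeexxSxxeex ⇒ xeexxxSxxxeex   [S ::= x S x]
xeexxxSxxxeex ⇒ xeexxxeSexxxeex   [S ::= e S e]
xeexxxeSexxxeex ⇒ xeexxxeexxxeex   [S ::= λ]

S⇒xSx⇒xeSex⇒xeeSeex⇒xeexSxeex⇒xeexxSxxeex⇒xeexxxSxxxeex⇒xeexxxeSexxxeex⇒xeexxxeexxxeex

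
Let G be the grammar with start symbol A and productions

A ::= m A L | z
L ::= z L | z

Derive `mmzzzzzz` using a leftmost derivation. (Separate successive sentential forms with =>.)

A => mAL   [A ::= m A L]
mAL => mmALL   [A ::= m A L]
mmALL => mmzLL   [A ::= z]
mmzLL => mmzzLL   [L ::= z L]
mmzzLL => mmzzzLL   [L ::= z L]
mmzzzLL => mmzzzzLL   [L ::= z L]
mmzzzzLL => mmzzzzzL   [L ::= z]
mmzzzzzL => mmzzzzzz   [L ::= z]

A=>mAL=>mmALL=>mmzLL=>mmzzLL=>mmzzzLL=>mmzzzzLL=>mmzzzzzL=>mmzzzzzz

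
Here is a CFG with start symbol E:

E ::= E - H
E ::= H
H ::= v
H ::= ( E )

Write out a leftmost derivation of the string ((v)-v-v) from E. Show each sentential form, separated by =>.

E => H   [E ::= H]
H => (E)   [H ::= ( E )]
(E) => (E-H)   [E ::= E - H]
(E-H) => (E-H-H)   [E ::= E - H]
(E-H-H) => (H-H-H)   [E ::= H]
(H-H-H) => ((E)-H-H)   [H ::= ( E )]
((E)-H-H) => ((H)-H-H)   [E ::= H]
((H)-H-H) => ((v)-H-H)   [H ::= v]
((v)-H-H) => ((v)-v-H)   [H ::= v]
((v)-v-H) => ((v)-v-v)   [H ::= v]

E => H => (E) => (E-H) => (E-H-H) => (H-H-H) => ((E)-H-H) => ((H)-H-H) => ((v)-H-H) => ((v)-v-H) => ((v)-v-v)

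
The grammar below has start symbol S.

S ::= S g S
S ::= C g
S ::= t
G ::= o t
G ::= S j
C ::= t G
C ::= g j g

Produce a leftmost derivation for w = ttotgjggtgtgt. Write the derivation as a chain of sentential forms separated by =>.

S => SgS   [S ::= S g S]
SgS => SgSgS   [S ::= S g S]
SgSgS => CggSgS   [S ::= C g]
CggSgS => tGggSgS   [C ::= t G]
tGggSgS => tSjggSgS   [G ::= S j]
tSjggSgS => tCgjggSgS   [S ::= C g]
tCgjggSgS => ttGgjggSgS   [C ::= t G]
ttGgjggSgS => ttotgjggSgS   [G ::= o t]
ttotgjggSgS => ttotgjggSgSgS   [S ::= S g S]
ttotgjggSgSgS => ttotgjggtgSgS   [S ::= t]
ttotgjggtgSgS => ttotgjggtgtgS   [S ::= t]
ttotgjggtgtgS => ttotgjggtgtgt   [S ::= t]

S => SgS => SgSgS => CggSgS => tGggSgS => tSjggSgS => tCgjggSgS => ttGgjggSgS => ttotgjggSgS => ttotgjggSgSgS => ttotgjggtgSgS => ttotgjggtgtgS => ttotgjggtgtgt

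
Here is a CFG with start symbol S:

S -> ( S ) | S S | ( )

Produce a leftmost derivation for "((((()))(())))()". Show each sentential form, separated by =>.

S => SS => (S)S => ((S))S => ((SS))S => (((S)S))S => ((((S))S))S => ((((()))S))S => ((((()))(S)))S => ((((()))(())))S => ((((()))(())))()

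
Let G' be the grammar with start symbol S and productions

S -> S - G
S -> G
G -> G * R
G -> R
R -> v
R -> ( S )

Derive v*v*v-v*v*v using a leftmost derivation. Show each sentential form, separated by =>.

S => S-G => G-G => G*R-G => G*R*R-G => R*R*R-G => v*R*R-G => v*v*R-G => v*v*v-G => v*v*v-G*R => v*v*v-G*R*R => v*v*v-R*R*R => v*v*v-v*R*R => v*v*v-v*v*R => v*v*v-v*v*v

S => S-G   [S -> S - G]
S-G => G-G   [S -> G]
G-G => G*R-G   [G -> G * R]
G*R-G => G*R*R-G   [G -> G * R]
G*R*R-G => R*R*R-G   [G -> R]
R*R*R-G => v*R*R-G   [R -> v]
v*R*R-G => v*v*R-G   [R -> v]
v*v*R-G => v*v*v-G   [R -> v]
v*v*v-G => v*v*v-G*R   [G -> G * R]
v*v*v-G*R => v*v*v-G*R*R   [G -> G * R]
v*v*v-G*R*R => v*v*v-R*R*R   [G -> R]
v*v*v-R*R*R => v*v*v-v*R*R   [R -> v]
v*v*v-v*R*R => v*v*v-v*v*R   [R -> v]
v*v*v-v*v*R => v*v*v-v*v*v   [R -> v]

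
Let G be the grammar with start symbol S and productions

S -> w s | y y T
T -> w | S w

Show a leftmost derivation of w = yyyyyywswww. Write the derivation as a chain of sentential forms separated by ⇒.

S ⇒ yyT   [S -> y y T]
yyT ⇒ yySw   [T -> S w]
yySw ⇒ yyyyTw   [S -> y y T]
yyyyTw ⇒ yyyySww   [T -> S w]
yyyySww ⇒ yyyyyyTww   [S -> y y T]
yyyyyyTww ⇒ yyyyyySwww   [T -> S w]
yyyyyySwww ⇒ yyyyyywswww   [S -> w s]

S⇒yyT⇒yySw⇒yyyyTw⇒yyyySww⇒yyyyyyTww⇒yyyyyySwww⇒yyyyyywswww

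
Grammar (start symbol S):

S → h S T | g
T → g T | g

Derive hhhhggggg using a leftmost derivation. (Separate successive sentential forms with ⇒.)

S ⇒ hST ⇒ hhSTT ⇒ hhhSTTT ⇒ hhhhSTTTT ⇒ hhhhgTTTT ⇒ hhhhggTTT ⇒ hhhhgggTT ⇒ hhhhggggT ⇒ hhhhggggg

S ⇒ hST   [S → h S T]
hST ⇒ hhSTT   [S → h S T]
hhSTT ⇒ hhhSTTT   [S → h S T]
hhhSTTT ⇒ hhhhSTTTT   [S → h S T]
hhhhSTTTT ⇒ hhhhgTTTT   [S → g]
hhhhgTTTT ⇒ hhhhggTTT   [T → g]
hhhhggTTT ⇒ hhhhgggTT   [T → g]
hhhhgggTT ⇒ hhhhggggT   [T → g]
hhhhggggT ⇒ hhhhggggg   [T → g]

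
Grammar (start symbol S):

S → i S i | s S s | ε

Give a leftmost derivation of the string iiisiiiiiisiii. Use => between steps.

S => iSi => iiSii => iiiSiii => iiisSsiii => iiisiSisiii => iiisiiSiisiii => iiisiiiSiiisiii => iiisiiiiiisiii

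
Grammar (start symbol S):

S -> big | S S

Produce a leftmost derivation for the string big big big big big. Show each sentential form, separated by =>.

S => S S => big S => big S S => big S S S => big S S S S => big big S S S => big big big S S => big big big big S => big big big big big

S => S S   [S -> S S]
S S => big S   [S -> big]
big S => big S S   [S -> S S]
big S S => big S S S   [S -> S S]
big S S S => big S S S S   [S -> S S]
big S S S S => big big S S S   [S -> big]
big big S S S => big big big S S   [S -> big]
big big big S S => big big big big S   [S -> big]
big big big big S => big big big big big   [S -> big]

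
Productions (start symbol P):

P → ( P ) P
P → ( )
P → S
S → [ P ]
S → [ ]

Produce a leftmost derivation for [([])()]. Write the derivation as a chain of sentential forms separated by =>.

P => S => [P] => [(P)P] => [(S)P] => [([])P] => [([])()]

P => S   [P → S]
S => [P]   [S → [ P ]]
[P] => [(P)P]   [P → ( P ) P]
[(P)P] => [(S)P]   [P → S]
[(S)P] => [([])P]   [S → [ ]]
[([])P] => [([])()]   [P → ( )]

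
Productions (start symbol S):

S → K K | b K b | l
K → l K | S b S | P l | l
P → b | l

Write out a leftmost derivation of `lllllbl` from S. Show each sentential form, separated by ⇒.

S ⇒ KK ⇒ PlK ⇒ llK ⇒ llSbS ⇒ llKKbS ⇒ lllKbS ⇒ llllKbS ⇒ lllllbS ⇒ lllllbl

S ⇒ KK   [S → K K]
KK ⇒ PlK   [K → P l]
PlK ⇒ llK   [P → l]
llK ⇒ llSbS   [K → S b S]
llSbS ⇒ llKKbS   [S → K K]
llKKbS ⇒ lllKbS   [K → l]
lllKbS ⇒ llllKbS   [K → l K]
llllKbS ⇒ lllllbS   [K → l]
lllllbS ⇒ lllllbl   [S → l]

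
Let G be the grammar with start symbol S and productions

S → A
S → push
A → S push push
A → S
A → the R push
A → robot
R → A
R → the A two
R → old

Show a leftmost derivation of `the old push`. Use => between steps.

S => A   [S → A]
A => the R push   [A → the R push]
the R push => the old push   [R → old]

S => A => the R push => the old push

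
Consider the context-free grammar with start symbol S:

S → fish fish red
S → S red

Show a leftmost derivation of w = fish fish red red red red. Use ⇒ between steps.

S ⇒ S red   [S → S red]
S red ⇒ S red red   [S → S red]
S red red ⇒ S red red red   [S → S red]
S red red red ⇒ fish fish red red red red   [S → fish fish red]

S ⇒ S red ⇒ S red red ⇒ S red red red ⇒ fish fish red red red red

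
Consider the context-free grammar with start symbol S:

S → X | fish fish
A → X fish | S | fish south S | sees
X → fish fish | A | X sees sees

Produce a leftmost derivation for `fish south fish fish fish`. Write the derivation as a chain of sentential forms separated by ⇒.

S ⇒ X ⇒ A ⇒ fish south S ⇒ fish south X ⇒ fish south A ⇒ fish south X fish ⇒ fish south fish fish fish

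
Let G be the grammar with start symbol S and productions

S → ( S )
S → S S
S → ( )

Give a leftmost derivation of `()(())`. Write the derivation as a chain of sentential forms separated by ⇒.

S ⇒ SS   [S → S S]
SS ⇒ ()S   [S → ( )]
()S ⇒ ()(S)   [S → ( S )]
()(S) ⇒ ()(())   [S → ( )]

S ⇒ SS ⇒ ()S ⇒ ()(S) ⇒ ()(())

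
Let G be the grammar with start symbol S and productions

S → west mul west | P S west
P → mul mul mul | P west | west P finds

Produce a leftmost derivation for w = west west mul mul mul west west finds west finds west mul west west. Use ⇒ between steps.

S ⇒ P S west   [S → P S west]
P S west ⇒ west P finds S west   [P → west P finds]
west P finds S west ⇒ west P west finds S west   [P → P west]
west P west finds S west ⇒ west west P finds west finds S west   [P → west P finds]
west west P finds west finds S west ⇒ west west P west finds west finds S west   [P → P west]
west west P west finds west finds S west ⇒ west west P west west finds west finds S west   [P → P west]
west west P west west finds west finds S west ⇒ west west mul mul mul west west finds west finds S west   [P → mul mul mul]
west west mul mul mul west west finds west finds S west ⇒ west west mul mul mul west west finds west finds west mul west west   [S → west mul west]

S ⇒ P S west ⇒ west P finds S west ⇒ west P west finds S west ⇒ west west P finds west finds S west ⇒ west west P west finds west finds S west ⇒ west west P west west finds west finds S west ⇒ west west mul mul mul west west finds west finds S west ⇒ west west mul mul mul west west finds west finds west mul west west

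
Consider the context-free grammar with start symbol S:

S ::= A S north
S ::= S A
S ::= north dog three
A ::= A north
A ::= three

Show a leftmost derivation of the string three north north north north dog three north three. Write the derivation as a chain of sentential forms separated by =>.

S => S A => A S north A => A north S north A => A north north S north A => A north north north S north A => three north north north S north A => three north north north north dog three north A => three north north north north dog three north three

S => S A   [S ::= S A]
S A => A S north A   [S ::= A S north]
A S north A => A north S north A   [A ::= A north]
A north S north A => A north north S north A   [A ::= A north]
A north north S north A => A north north north S north A   [A ::= A north]
A north north north S north A => three north north north S north A   [A ::= three]
three north north north S north A => three north north north north dog three north A   [S ::= north dog three]
three north north north north dog three north A => three north north north north dog three north three   [A ::= three]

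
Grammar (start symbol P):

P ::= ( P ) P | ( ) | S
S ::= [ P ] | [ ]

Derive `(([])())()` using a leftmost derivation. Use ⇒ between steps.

P ⇒ (P)P ⇒ ((P)P)P ⇒ ((S)P)P ⇒ (([])P)P ⇒ (([])())P ⇒ (([])())()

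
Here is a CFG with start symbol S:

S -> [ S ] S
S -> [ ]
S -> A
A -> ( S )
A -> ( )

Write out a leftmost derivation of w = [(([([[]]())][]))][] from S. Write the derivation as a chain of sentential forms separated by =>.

S=>[S]S=>[A]S=>[(S)]S=>[(A)]S=>[((S))]S=>[(([S]S))]S=>[(([A]S))]S=>[(([(S)]S))]S=>[(([([S]S)]S))]S=>[(([([[]]S)]S))]S=>[(([([[]]A)]S))]S=>[(([([[]]())]S))]S=>[(([([[]]())][]))]S=>[(([([[]]())][]))][]

S => [S]S   [S -> [ S ] S]
[S]S => [A]S   [S -> A]
[A]S => [(S)]S   [A -> ( S )]
[(S)]S => [(A)]S   [S -> A]
[(A)]S => [((S))]S   [A -> ( S )]
[((S))]S => [(([S]S))]S   [S -> [ S ] S]
[(([S]S))]S => [(([A]S))]S   [S -> A]
[(([A]S))]S => [(([(S)]S))]S   [A -> ( S )]
[(([(S)]S))]S => [(([([S]S)]S))]S   [S -> [ S ] S]
[(([([S]S)]S))]S => [(([([[]]S)]S))]S   [S -> [ ]]
[(([([[]]S)]S))]S => [(([([[]]A)]S))]S   [S -> A]
[(([([[]]A)]S))]S => [(([([[]]())]S))]S   [A -> ( )]
[(([([[]]())]S))]S => [(([([[]]())][]))]S   [S -> [ ]]
[(([([[]]())][]))]S => [(([([[]]())][]))][]   [S -> [ ]]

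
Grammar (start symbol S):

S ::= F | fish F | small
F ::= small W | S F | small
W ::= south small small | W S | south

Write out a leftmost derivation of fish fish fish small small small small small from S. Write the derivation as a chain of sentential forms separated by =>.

S => fish F   [S ::= fish F]
fish F => fish S F   [F ::= S F]
fish S F => fish fish F F   [S ::= fish F]
fish fish F F => fish fish S F F   [F ::= S F]
fish fish S F F => fish fish fish F F F   [S ::= fish F]
fish fish fish F F F => fish fish fish S F F F   [F ::= S F]
fish fish fish S F F F => fish fish fish small F F F   [S ::= small]
fish fish fish small F F F => fish fish fish small small F F   [F ::= small]
fish fish fish small small F F => fish fish fish small small S F F   [F ::= S F]
fish fish fish small small S F F => fish fish fish small small small F F   [S ::= small]
fish fish fish small small small F F => fish fish fish small small small small F   [F ::= small]
fish fish fish small small small small F => fish fish fish small small small small small   [F ::= small]

S => fish F => fish S F => fish fish F F => fish fish S F F => fish fish fish F F F => fish fish fish S F F F => fish fish fish small F F F => fish fish fish small small F F => fish fish fish small small S F F => fish fish fish small small small F F => fish fish fish small small small small F => fish fish fish small small small small small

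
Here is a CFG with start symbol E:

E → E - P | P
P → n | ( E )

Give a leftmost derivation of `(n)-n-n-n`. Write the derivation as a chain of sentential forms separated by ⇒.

E ⇒ E-P ⇒ E-P-P ⇒ E-P-P-P ⇒ P-P-P-P ⇒ (E)-P-P-P ⇒ (P)-P-P-P ⇒ (n)-P-P-P ⇒ (n)-n-P-P ⇒ (n)-n-n-P ⇒ (n)-n-n-n

E ⇒ E-P   [E → E - P]
E-P ⇒ E-P-P   [E → E - P]
E-P-P ⇒ E-P-P-P   [E → E - P]
E-P-P-P ⇒ P-P-P-P   [E → P]
P-P-P-P ⇒ (E)-P-P-P   [P → ( E )]
(E)-P-P-P ⇒ (P)-P-P-P   [E → P]
(P)-P-P-P ⇒ (n)-P-P-P   [P → n]
(n)-P-P-P ⇒ (n)-n-P-P   [P → n]
(n)-n-P-P ⇒ (n)-n-n-P   [P → n]
(n)-n-n-P ⇒ (n)-n-n-n   [P → n]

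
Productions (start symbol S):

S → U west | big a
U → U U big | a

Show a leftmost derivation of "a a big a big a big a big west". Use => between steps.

S => U west   [S → U west]
U west => U U big west   [U → U U big]
U U big west => U U big U big west   [U → U U big]
U U big U big west => U U big U big U big west   [U → U U big]
U U big U big U big west => U U big U big U big U big west   [U → U U big]
U U big U big U big U big west => a U big U big U big U big west   [U → a]
a U big U big U big U big west => a a big U big U big U big west   [U → a]
a a big U big U big U big west => a a big a big U big U big west   [U → a]
a a big a big U big U big west => a a big a big a big U big west   [U → a]
a a big a big a big U big west => a a big a big a big a big west   [U → a]

S => U west => U U big west => U U big U big west => U U big U big U big west => U U big U big U big U big west => a U big U big U big U big west => a a big U big U big U big west => a a big a big U big U big west => a a big a big a big U big west => a a big a big a big a big west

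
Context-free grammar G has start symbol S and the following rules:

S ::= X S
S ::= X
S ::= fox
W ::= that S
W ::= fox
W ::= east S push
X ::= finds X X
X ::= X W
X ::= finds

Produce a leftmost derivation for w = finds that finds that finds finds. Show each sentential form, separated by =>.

S => X S => X W S => finds W S => finds that S S => finds that X S => finds that X W S => finds that finds W S => finds that finds that S S => finds that finds that X S => finds that finds that finds S => finds that finds that finds X => finds that finds that finds finds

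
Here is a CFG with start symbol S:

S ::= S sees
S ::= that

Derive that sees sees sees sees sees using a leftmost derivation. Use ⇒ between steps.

S ⇒ S sees ⇒ S sees sees ⇒ S sees sees sees ⇒ S sees sees sees sees ⇒ S sees sees sees sees sees ⇒ that sees sees sees sees sees

S ⇒ S sees   [S ::= S sees]
S sees ⇒ S sees sees   [S ::= S sees]
S sees sees ⇒ S sees sees sees   [S ::= S sees]
S sees sees sees ⇒ S sees sees sees sees   [S ::= S sees]
S sees sees sees sees ⇒ S sees sees sees sees sees   [S ::= S sees]
S sees sees sees sees sees ⇒ that sees sees sees sees sees   [S ::= that]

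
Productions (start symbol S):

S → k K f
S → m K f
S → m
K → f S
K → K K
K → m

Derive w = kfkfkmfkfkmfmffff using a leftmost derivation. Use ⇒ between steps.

S ⇒ kKf   [S → k K f]
kKf ⇒ kfSf   [K → f S]
kfSf ⇒ kfkKff   [S → k K f]
kfkKff ⇒ kfkfSff   [K → f S]
kfkfSff ⇒ kfkfkKfff   [S → k K f]
kfkfkKfff ⇒ kfkfkKKfff   [K → K K]
kfkfkKKfff ⇒ kfkfkmKfff   [K → m]
kfkfkmKfff ⇒ kfkfkmfSfff   [K → f S]
kfkfkmfSfff ⇒ kfkfkmfkKffff   [S → k K f]
kfkfkmfkKffff ⇒ kfkfkmfkKKffff   [K → K K]
kfkfkmfkKKffff ⇒ kfkfkmfkfSKffff   [K → f S]
kfkfkmfkfSKffff ⇒ kfkfkmfkfkKfKffff   [S → k K f]
kfkfkmfkfkKfKffff ⇒ kfkfkmfkfkmfKffff   [K → m]
kfkfkmfkfkmfKffff ⇒ kfkfkmfkfkmfmffff   [K → m]

S ⇒ kKf ⇒ kfSf ⇒ kfkKff ⇒ kfkfSff ⇒ kfkfkKfff ⇒ kfkfkKKfff ⇒ kfkfkmKfff ⇒ kfkfkmfSfff ⇒ kfkfkmfkKffff ⇒ kfkfkmfkKKffff ⇒ kfkfkmfkfSKffff ⇒ kfkfkmfkfkKfKffff ⇒ kfkfkmfkfkmfKffff ⇒ kfkfkmfkfkmfmffff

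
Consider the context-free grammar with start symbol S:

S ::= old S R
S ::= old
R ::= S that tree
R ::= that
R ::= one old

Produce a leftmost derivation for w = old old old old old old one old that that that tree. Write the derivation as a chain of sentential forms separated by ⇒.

S ⇒ old S R ⇒ old old R ⇒ old old S that tree ⇒ old old old S R that tree ⇒ old old old old S R R that tree ⇒ old old old old old S R R R that tree ⇒ old old old old old old R R R that tree ⇒ old old old old old old one old R R that tree ⇒ old old old old old old one old that R that tree ⇒ old old old old old old one old that that that tree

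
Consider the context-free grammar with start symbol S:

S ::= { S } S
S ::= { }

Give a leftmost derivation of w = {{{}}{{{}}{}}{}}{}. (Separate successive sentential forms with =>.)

S => {S}S => {{S}S}S => {{{}}S}S => {{{}}{S}S}S => {{{}}{{S}S}S}S => {{{}}{{{}}S}S}S => {{{}}{{{}}{}}S}S => {{{}}{{{}}{}}{}}S => {{{}}{{{}}{}}{}}{}

S => {S}S   [S ::= { S } S]
{S}S => {{S}S}S   [S ::= { S } S]
{{S}S}S => {{{}}S}S   [S ::= { }]
{{{}}S}S => {{{}}{S}S}S   [S ::= { S } S]
{{{}}{S}S}S => {{{}}{{S}S}S}S   [S ::= { S } S]
{{{}}{{S}S}S}S => {{{}}{{{}}S}S}S   [S ::= { }]
{{{}}{{{}}S}S}S => {{{}}{{{}}{}}S}S   [S ::= { }]
{{{}}{{{}}{}}S}S => {{{}}{{{}}{}}{}}S   [S ::= { }]
{{{}}{{{}}{}}{}}S => {{{}}{{{}}{}}{}}{}   [S ::= { }]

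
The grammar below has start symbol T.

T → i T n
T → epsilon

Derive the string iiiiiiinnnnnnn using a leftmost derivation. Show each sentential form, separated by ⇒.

T ⇒ iTn ⇒ iiTnn ⇒ iiiTnnn ⇒ iiiiTnnnn ⇒ iiiiiTnnnnn ⇒ iiiiiiTnnnnnn ⇒ iiiiiiiTnnnnnnn ⇒ iiiiiiinnnnnnn

T ⇒ iTn   [T → i T n]
iTn ⇒ iiTnn   [T → i T n]
iiTnn ⇒ iiiTnnn   [T → i T n]
iiiTnnn ⇒ iiiiTnnnn   [T → i T n]
iiiiTnnnn ⇒ iiiiiTnnnnn   [T → i T n]
iiiiiTnnnnn ⇒ iiiiiiTnnnnnn   [T → i T n]
iiiiiiTnnnnnn ⇒ iiiiiiiTnnnnnnn   [T → i T n]
iiiiiiiTnnnnnnn ⇒ iiiiiiinnnnnnn   [T → epsilon]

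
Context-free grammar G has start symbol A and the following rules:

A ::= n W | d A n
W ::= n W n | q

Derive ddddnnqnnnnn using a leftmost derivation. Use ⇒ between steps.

A ⇒ dAn   [A ::= d A n]
dAn ⇒ ddAnn   [A ::= d A n]
ddAnn ⇒ dddAnnn   [A ::= d A n]
dddAnnn ⇒ ddddAnnnn   [A ::= d A n]
ddddAnnnn ⇒ ddddnWnnnn   [A ::= n W]
ddddnWnnnn ⇒ ddddnnWnnnnn   [W ::= n W n]
ddddnnWnnnnn ⇒ ddddnnqnnnnn   [W ::= q]

A ⇒ dAn ⇒ ddAnn ⇒ dddAnnn ⇒ ddddAnnnn ⇒ ddddnWnnnn ⇒ ddddnnWnnnnn ⇒ ddddnnqnnnnn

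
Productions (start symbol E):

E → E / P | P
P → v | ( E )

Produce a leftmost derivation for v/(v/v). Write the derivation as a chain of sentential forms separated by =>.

E => E/P => P/P => v/P => v/(E) => v/(E/P) => v/(P/P) => v/(v/P) => v/(v/v)

E => E/P   [E → E / P]
E/P => P/P   [E → P]
P/P => v/P   [P → v]
v/P => v/(E)   [P → ( E )]
v/(E) => v/(E/P)   [E → E / P]
v/(E/P) => v/(P/P)   [E → P]
v/(P/P) => v/(v/P)   [P → v]
v/(v/P) => v/(v/v)   [P → v]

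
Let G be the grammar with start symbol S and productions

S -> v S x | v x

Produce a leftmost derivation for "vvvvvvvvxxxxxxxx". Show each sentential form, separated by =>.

S => vSx   [S -> v S x]
vSx => vvSxx   [S -> v S x]
vvSxx => vvvSxxx   [S -> v S x]
vvvSxxx => vvvvSxxxx   [S -> v S x]
vvvvSxxxx => vvvvvSxxxxx   [S -> v S x]
vvvvvSxxxxx => vvvvvvSxxxxxx   [S -> v S x]
vvvvvvSxxxxxx => vvvvvvvSxxxxxxx   [S -> v S x]
vvvvvvvSxxxxxxx => vvvvvvvvxxxxxxxx   [S -> v x]

S => vSx => vvSxx => vvvSxxx => vvvvSxxxx => vvvvvSxxxxx => vvvvvvSxxxxxx => vvvvvvvSxxxxxxx => vvvvvvvvxxxxxxxx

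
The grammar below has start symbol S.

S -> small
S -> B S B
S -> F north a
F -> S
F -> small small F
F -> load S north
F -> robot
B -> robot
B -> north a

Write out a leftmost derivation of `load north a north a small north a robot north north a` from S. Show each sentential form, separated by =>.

S => F north a   [S -> F north a]
F north a => load S north north a   [F -> load S north]
load S north north a => load B S B north north a   [S -> B S B]
load B S B north north a => load north a S B north north a   [B -> north a]
load north a S B north north a => load north a B S B B north north a   [S -> B S B]
load north a B S B B north north a => load north a north a S B B north north a   [B -> north a]
load north a north a S B B north north a => load north a north a small B B north north a   [S -> small]
load north a north a small B B north north a => load north a north a small north a B north north a   [B -> north a]
load north a north a small north a B north north a => load north a north a small north a robot north north a   [B -> robot]

S => F north a => load S north north a => load B S B north north a => load north a S B north north a => load north a B S B B north north a => load north a north a S B B north north a => load north a north a small B B north north a => load north a north a small north a B north north a => load north a north a small north a robot north north a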